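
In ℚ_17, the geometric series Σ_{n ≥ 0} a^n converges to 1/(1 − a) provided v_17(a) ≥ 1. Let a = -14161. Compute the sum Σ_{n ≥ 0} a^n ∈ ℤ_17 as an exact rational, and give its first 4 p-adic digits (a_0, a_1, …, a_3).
Σ a^n = 1/(1 − a) = 1/14162;  first 4 digits = (1, 0, 2, 14)

v_17(a) = 2 ≥ 1, so the series converges in ℤ_17 to 1/(1 − a) = 1/(1 − (-14161)) = 1/14162. Expand this rational in ℤ_17: compute digits iteratively via d_i = x_i mod 17, x_{i+1} = (x_i − d_i)/17. The first 4 digits are (1, 0, 2, 14).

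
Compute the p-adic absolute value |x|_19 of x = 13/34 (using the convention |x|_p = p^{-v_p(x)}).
|13/34|_19 = 1

Step 1 — compute v_19(x) by factoring powers of 19 out of the numerator and denominator: v_19(13/34) = 0. Step 2 — apply |x|_p = p^{-v_p(x)} = 19^{0} = 1.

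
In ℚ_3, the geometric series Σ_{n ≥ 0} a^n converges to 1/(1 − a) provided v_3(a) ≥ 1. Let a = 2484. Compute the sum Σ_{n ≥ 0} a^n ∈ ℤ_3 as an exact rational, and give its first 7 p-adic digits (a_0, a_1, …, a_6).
Σ a^n = 1/(1 − a) = -1/2483;  first 7 digits = (1, 0, 0, 2, 0, 1, 1)

v_3(a) = 3 ≥ 1, so the series converges in ℤ_3 to 1/(1 − a) = 1/(1 − 2484) = -1/2483. Expand this rational in ℤ_3: compute digits iteratively via d_i = x_i mod 3, x_{i+1} = (x_i − d_i)/3. The first 7 digits are (1, 0, 0, 2, 0, 1, 1).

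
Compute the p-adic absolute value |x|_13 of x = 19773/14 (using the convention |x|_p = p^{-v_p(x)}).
|19773/14|_13 = 1/2197

Step 1 — compute v_13(x) by factoring powers of 13 out of the numerator and denominator: v_13(19773/14) = 3. Step 2 — apply |x|_p = p^{-v_p(x)} = 13^{-3} = 1/2197.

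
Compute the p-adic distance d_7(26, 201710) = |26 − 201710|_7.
d_7(26, 201710) = 1/16807

Step 1 — x − y = 26 − 201710 = -201684. Step 2 — v_7(-201684) = 5 (factor: -201684 = −(7^5 · 12); the sign does not affect v_p). Step 3 — |x − y|_7 = 7^{-5} = 1/16807.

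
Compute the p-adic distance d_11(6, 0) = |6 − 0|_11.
d_11(6, 0) = 1

Step 1 — x − y = 6 − 0 = 6. Step 2 — v_11(6) = 0 (factor: 6 = (11^0 · 6); the sign does not affect v_p). Step 3 — |x − y|_11 = 11^{0} = 1.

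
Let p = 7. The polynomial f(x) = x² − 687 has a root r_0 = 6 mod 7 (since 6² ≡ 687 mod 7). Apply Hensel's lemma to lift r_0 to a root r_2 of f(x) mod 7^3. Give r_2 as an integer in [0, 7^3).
r_2 = 342 (mod 343)

Hensel's recurrence: r_{i+1} = r_i − f(r_i)·(f′(r_i))^{-1} mod 7^{i+2}, with f′(x) = 2x. Iterate:
  r_0 = 6 (mod 7)
  r_1 = 48 (mod 49)
  r_2 = 342 (mod 343)
Final: r_2 = 342, and one checks f(r_2) ≡ 0 mod 7^3.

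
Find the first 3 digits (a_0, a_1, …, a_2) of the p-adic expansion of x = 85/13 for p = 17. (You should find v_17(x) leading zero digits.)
(a_0, …, a_2) = (0, 3, 9)

v_17(85/13) = 1, so a_0 = ... = a_0 = 0. Factor out: x = 17^1 · u with u = 5/13 a unit in ℤ_17. Expand u iteratively via a_{v+i} = u_i mod 17, u_{i+1} = (u_i − a_{v+i})/17:
  u_0 = 5/13;  a_1 = 3;  u_1 = (u_0 − 3)/17 = -2/13
  u_1 = -2/13;  a_2 = 9;  u_2 = (u_1 − 9)/17 = -7/13
Digits: (0, 3, 9).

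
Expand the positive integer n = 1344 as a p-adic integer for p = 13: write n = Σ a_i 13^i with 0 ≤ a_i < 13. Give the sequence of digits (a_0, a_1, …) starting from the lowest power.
(a_0, a_1, …) = (5, 12, 7)

Repeated division by 13 gives the digits low-to-high: 1344 = 5 + 12·13^1 + 7·13^2. Digit sequence: (5, 12, 7).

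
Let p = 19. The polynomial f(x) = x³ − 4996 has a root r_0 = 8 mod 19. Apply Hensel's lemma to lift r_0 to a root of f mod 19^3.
r_2 = 1167 (mod 6859)

Hensel: r_{i+1} = r_i − f(r_i)/f′(r_i) mod 19^{i+2}, where f′(x) = 3x². Iterate:
  r_0 = 8 (mod 19)
  r_1 = 84 (mod 361)
  r_2 = 1167 (mod 6859)
Final: r = 1167 with f(r) ≡ 0 mod 19^3.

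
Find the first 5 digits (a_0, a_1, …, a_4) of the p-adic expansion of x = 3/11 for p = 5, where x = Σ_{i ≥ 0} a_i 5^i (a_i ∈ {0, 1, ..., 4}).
(a_0, …, a_4) = (3, 4, 0, 3, 3)

v_5(3/11) = 0 (numerator and denominator both coprime to 5), so x ∈ ℤ_5^×. Compute digits iteratively via a_i = x_i mod 5, x_{i+1} = (x_i − a_i)/5, with x_0 = x:
  x_0 = 3/11;  a_0 = 3;  x_1 = (x_0 − 3)/5 = -6/11
  x_1 = -6/11;  a_1 = 4;  x_2 = (x_1 − 4)/5 = -10/11
  x_2 = -10/11;  a_2 = 0;  x_3 = (x_2 − 0)/5 = -2/11
  x_3 = -2/11;  a_3 = 3;  x_4 = (x_3 − 3)/5 = -7/11
  x_4 = -7/11;  a_4 = 3;  x_5 = (x_4 − 3)/5 = -8/11
Digits: (3, 4, 0, 3, 3).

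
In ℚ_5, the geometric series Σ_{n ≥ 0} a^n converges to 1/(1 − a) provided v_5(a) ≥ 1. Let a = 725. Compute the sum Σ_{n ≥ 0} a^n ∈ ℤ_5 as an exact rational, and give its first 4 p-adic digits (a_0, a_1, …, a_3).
Σ a^n = 1/(1 − a) = -1/724;  first 4 digits = (1, 0, 4, 0)

v_5(a) = 2 ≥ 1, so the series converges in ℤ_5 to 1/(1 − a) = 1/(1 − 725) = -1/724. Expand this rational in ℤ_5: compute digits iteratively via d_i = x_i mod 5, x_{i+1} = (x_i − d_i)/5. The first 4 digits are (1, 0, 4, 0).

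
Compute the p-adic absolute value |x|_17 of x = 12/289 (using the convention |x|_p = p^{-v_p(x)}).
|12/289|_17 = 289

Step 1 — compute v_17(x) by factoring powers of 17 out of the numerator and denominator: v_17(12/289) = -2. Step 2 — apply |x|_p = p^{-v_p(x)} = 17^{2} = 289.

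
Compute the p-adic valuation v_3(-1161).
v_3(-1161) = 3

v_3(n) is the largest exponent k such that 3^k divides n. Factor out: -1161 = -3^3 · 43. (Sign doesn't affect v_p.) So v_3(-1161) = 3.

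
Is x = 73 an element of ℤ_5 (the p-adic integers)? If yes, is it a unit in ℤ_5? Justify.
x ∈ ℤ_5^× (unit); v_5(x) = 0

ℤ_5 = {x ∈ ℚ_5 : v_5(x) ≥ 0} and ℤ_5^× = {x ∈ ℤ_5 : v_5(x) = 0}. Here v_5(73) = v_5(num) − v_5(den) = 0; compare against these criteria.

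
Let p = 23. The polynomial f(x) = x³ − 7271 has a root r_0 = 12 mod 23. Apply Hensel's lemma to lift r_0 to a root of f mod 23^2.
r_1 = 173 (mod 529)

Hensel: r_{i+1} = r_i − f(r_i)/f′(r_i) mod 23^{i+2}, where f′(x) = 3x². Iterate:
  r_0 = 12 (mod 23)
  r_1 = 173 (mod 529)
Final: r = 173 with f(r) ≡ 0 mod 23^2.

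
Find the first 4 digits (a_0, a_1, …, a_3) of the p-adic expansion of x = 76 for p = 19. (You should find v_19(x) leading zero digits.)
(a_0, …, a_3) = (0, 4, 0, 0)

v_19(76) = 1, so a_0 = ... = a_0 = 0. Factor out: x = 19^1 · u with u = 4 a unit in ℤ_19. Expand u iteratively via a_{v+i} = u_i mod 19, u_{i+1} = (u_i − a_{v+i})/19:
  u_0 = 4;  a_1 = 4;  u_1 = (u_0 − 4)/19 = 0
  u_1 = 0;  a_2 = 0;  u_2 = (u_1 − 0)/19 = 0
  u_2 = 0;  a_3 = 0;  u_3 = (u_2 − 0)/19 = 0
Digits: (0, 4, 0, 0).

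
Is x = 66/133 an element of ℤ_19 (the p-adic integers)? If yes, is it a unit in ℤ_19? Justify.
x ∉ ℤ_19 (v_19(x) = -1 < 0)

ℤ_19 = {x ∈ ℚ_19 : v_19(x) ≥ 0} and ℤ_19^× = {x ∈ ℤ_19 : v_19(x) = 0}. Here v_19(66/133) = v_19(num) − v_19(den) = -1; compare against these criteria.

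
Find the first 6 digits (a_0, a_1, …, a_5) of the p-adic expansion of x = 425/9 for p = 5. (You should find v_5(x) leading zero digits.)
(a_0, …, a_5) = (0, 0, 3, 2, 4, 3)

v_5(425/9) = 2, so a_0 = ... = a_1 = 0. Factor out: x = 5^2 · u with u = 17/9 a unit in ℤ_5. Expand u iteratively via a_{v+i} = u_i mod 5, u_{i+1} = (u_i − a_{v+i})/5:
  u_0 = 17/9;  a_2 = 3;  u_1 = (u_0 − 3)/5 = -2/9
  u_1 = -2/9;  a_3 = 2;  u_2 = (u_1 − 2)/5 = -4/9
  u_2 = -4/9;  a_4 = 4;  u_3 = (u_2 − 4)/5 = -8/9
  u_3 = -8/9;  a_5 = 3;  u_4 = (u_3 − 3)/5 = -7/9
Digits: (0, 0, 3, 2, 4, 3).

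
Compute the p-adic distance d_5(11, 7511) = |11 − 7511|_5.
d_5(11, 7511) = 1/625

Step 1 — x − y = 11 − 7511 = -7500. Step 2 — v_5(-7500) = 4 (factor: -7500 = −(5^4 · 12); the sign does not affect v_p). Step 3 — |x − y|_5 = 5^{-4} = 1/625.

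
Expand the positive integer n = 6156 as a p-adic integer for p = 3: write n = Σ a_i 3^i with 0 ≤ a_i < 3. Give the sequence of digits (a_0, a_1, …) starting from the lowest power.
(a_0, a_1, …) = (0, 0, 0, 0, 1, 1, 2, 2)

Repeated division by 3 gives the digits low-to-high: 6156 = 1·3^4 + 1·3^5 + 2·3^6 + 2·3^7. Digit sequence: (0, 0, 0, 0, 1, 1, 2, 2).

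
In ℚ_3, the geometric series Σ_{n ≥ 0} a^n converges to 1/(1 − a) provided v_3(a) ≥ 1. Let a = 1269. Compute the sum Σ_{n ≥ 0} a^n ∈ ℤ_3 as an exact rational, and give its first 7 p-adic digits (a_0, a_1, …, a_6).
Σ a^n = 1/(1 − a) = -1/1268;  first 7 digits = (1, 0, 0, 2, 0, 2, 2)

v_3(a) = 3 ≥ 1, so the series converges in ℤ_3 to 1/(1 − a) = 1/(1 − 1269) = -1/1268. Expand this rational in ℤ_3: compute digits iteratively via d_i = x_i mod 3, x_{i+1} = (x_i − d_i)/3. The first 7 digits are (1, 0, 0, 2, 0, 2, 2).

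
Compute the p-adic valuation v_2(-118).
v_2(-118) = 1

v_2(n) is the largest exponent k such that 2^k divides n. Factor out: -118 = -2^1 · 59. (Sign doesn't affect v_p.) So v_2(-118) = 1.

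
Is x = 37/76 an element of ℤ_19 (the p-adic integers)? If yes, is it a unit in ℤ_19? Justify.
x ∉ ℤ_19 (v_19(x) = -1 < 0)

ℤ_19 = {x ∈ ℚ_19 : v_19(x) ≥ 0} and ℤ_19^× = {x ∈ ℤ_19 : v_19(x) = 0}. Here v_19(37/76) = v_19(num) − v_19(den) = -1; compare against these criteria.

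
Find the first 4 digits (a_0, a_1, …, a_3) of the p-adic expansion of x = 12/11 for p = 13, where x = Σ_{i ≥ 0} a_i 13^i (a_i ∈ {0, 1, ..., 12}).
(a_0, …, a_3) = (7, 9, 4, 2)

v_13(12/11) = 0 (numerator and denominator both coprime to 13), so x ∈ ℤ_13^×. Compute digits iteratively via a_i = x_i mod 13, x_{i+1} = (x_i − a_i)/13, with x_0 = x:
  x_0 = 12/11;  a_0 = 7;  x_1 = (x_0 − 7)/13 = -5/11
  x_1 = -5/11;  a_1 = 9;  x_2 = (x_1 − 9)/13 = -8/11
  x_2 = -8/11;  a_2 = 4;  x_3 = (x_2 − 4)/13 = -4/11
  x_3 = -4/11;  a_3 = 2;  x_4 = (x_3 − 2)/13 = -2/11
Digits: (7, 9, 4, 2).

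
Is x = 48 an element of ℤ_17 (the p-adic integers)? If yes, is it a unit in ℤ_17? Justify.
x ∈ ℤ_17^× (unit); v_17(x) = 0

ℤ_17 = {x ∈ ℚ_17 : v_17(x) ≥ 0} and ℤ_17^× = {x ∈ ℤ_17 : v_17(x) = 0}. Here v_17(48) = v_17(num) − v_17(den) = 0; compare against these criteria.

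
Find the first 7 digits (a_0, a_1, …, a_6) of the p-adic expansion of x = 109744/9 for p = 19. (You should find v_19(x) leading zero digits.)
(a_0, …, a_6) = (0, 0, 0, 6, 4, 4, 4)

v_19(109744/9) = 3, so a_0 = ... = a_2 = 0. Factor out: x = 19^3 · u with u = 16/9 a unit in ℤ_19. Expand u iteratively via a_{v+i} = u_i mod 19, u_{i+1} = (u_i − a_{v+i})/19:
  u_0 = 16/9;  a_3 = 6;  u_1 = (u_0 − 6)/19 = -2/9
  u_1 = -2/9;  a_4 = 4;  u_2 = (u_1 − 4)/19 = -2/9
  u_2 = -2/9;  a_5 = 4;  u_3 = (u_2 − 4)/19 = -2/9
  u_3 = -2/9;  a_6 = 4;  u_4 = (u_3 − 4)/19 = -2/9
Digits: (0, 0, 0, 6, 4, 4, 4).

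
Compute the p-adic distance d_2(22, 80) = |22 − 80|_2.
d_2(22, 80) = 1/2

Step 1 — x − y = 22 − 80 = -58. Step 2 — v_2(-58) = 1 (factor: -58 = −(2^1 · 29); the sign does not affect v_p). Step 3 — |x − y|_2 = 2^{-1} = 1/2.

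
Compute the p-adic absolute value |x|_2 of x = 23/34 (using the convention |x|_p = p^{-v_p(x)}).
|23/34|_2 = 2

Step 1 — compute v_2(x) by factoring powers of 2 out of the numerator and denominator: v_2(23/34) = -1. Step 2 — apply |x|_p = p^{-v_p(x)} = 2^{1} = 2.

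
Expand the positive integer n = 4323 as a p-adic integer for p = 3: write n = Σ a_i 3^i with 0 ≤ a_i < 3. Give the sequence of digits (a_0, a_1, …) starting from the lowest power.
(a_0, a_1, …) = (0, 1, 0, 1, 2, 2, 2, 1)

Repeated division by 3 gives the digits low-to-high: 4323 = 1·3^1 + 1·3^3 + 2·3^4 + 2·3^5 + 2·3^6 + 1·3^7. Digit sequence: (0, 1, 0, 1, 2, 2, 2, 1).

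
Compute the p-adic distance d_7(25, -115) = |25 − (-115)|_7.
d_7(25, -115) = 1/7

Step 1 — x − y = 25 − (-115) = 140. Step 2 — v_7(140) = 1 (factor: 140 = (7^1 · 20); the sign does not affect v_p). Step 3 — |x − y|_7 = 7^{-1} = 1/7.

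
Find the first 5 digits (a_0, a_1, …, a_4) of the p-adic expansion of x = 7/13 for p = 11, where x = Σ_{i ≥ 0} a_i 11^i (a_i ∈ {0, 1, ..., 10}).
(a_0, …, a_4) = (9, 6, 7, 1, 10)

v_11(7/13) = 0 (numerator and denominator both coprime to 11), so x ∈ ℤ_11^×. Compute digits iteratively via a_i = x_i mod 11, x_{i+1} = (x_i − a_i)/11, with x_0 = x:
  x_0 = 7/13;  a_0 = 9;  x_1 = (x_0 − 9)/11 = -10/13
  x_1 = -10/13;  a_1 = 6;  x_2 = (x_1 − 6)/11 = -8/13
  x_2 = -8/13;  a_2 = 7;  x_3 = (x_2 − 7)/11 = -9/13
  x_3 = -9/13;  a_3 = 1;  x_4 = (x_3 − 1)/11 = -2/13
  x_4 = -2/13;  a_4 = 10;  x_5 = (x_4 − 10)/11 = -12/13
Digits: (9, 6, 7, 1, 10).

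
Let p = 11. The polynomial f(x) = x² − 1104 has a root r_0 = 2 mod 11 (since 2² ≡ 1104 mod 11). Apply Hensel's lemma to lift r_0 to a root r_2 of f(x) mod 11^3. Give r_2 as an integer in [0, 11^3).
r_2 = 1003 (mod 1331)

Hensel's recurrence: r_{i+1} = r_i − f(r_i)·(f′(r_i))^{-1} mod 11^{i+2}, with f′(x) = 2x. Iterate:
  r_0 = 2 (mod 11)
  r_1 = 35 (mod 121)
  r_2 = 1003 (mod 1331)
Final: r_2 = 1003, and one checks f(r_2) ≡ 0 mod 11^3.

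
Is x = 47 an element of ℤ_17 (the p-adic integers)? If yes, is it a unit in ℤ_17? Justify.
x ∈ ℤ_17^× (unit); v_17(x) = 0

ℤ_17 = {x ∈ ℚ_17 : v_17(x) ≥ 0} and ℤ_17^× = {x ∈ ℤ_17 : v_17(x) = 0}. Here v_17(47) = v_17(num) − v_17(den) = 0; compare against these criteria.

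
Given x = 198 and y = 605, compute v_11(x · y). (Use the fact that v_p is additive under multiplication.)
v_11(119790) = 3

v_p(x) = 1 (factor: 198 = 11^1 · 18); v_p(y) = 2 (factor: 605 = 11^2 · 5). Additivity: v_p(xy) = v_p(x) + v_p(y) = 1 + 2 = 3. (Direct check: xy = 119790 = 11^3 · (90).)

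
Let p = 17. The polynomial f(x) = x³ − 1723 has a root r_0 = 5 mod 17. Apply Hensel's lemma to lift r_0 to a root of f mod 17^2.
r_1 = 192 (mod 289)

Hensel: r_{i+1} = r_i − f(r_i)/f′(r_i) mod 17^{i+2}, where f′(x) = 3x². Iterate:
  r_0 = 5 (mod 17)
  r_1 = 192 (mod 289)
Final: r = 192 with f(r) ≡ 0 mod 17^2.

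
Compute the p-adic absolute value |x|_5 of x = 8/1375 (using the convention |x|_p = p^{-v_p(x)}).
|8/1375|_5 = 125

Step 1 — compute v_5(x) by factoring powers of 5 out of the numerator and denominator: v_5(8/1375) = -3. Step 2 — apply |x|_p = p^{-v_p(x)} = 5^{3} = 125.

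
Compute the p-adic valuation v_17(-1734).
v_17(-1734) = 2

v_17(n) is the largest exponent k such that 17^k divides n. Factor out: -1734 = -17^2 · 6. (Sign doesn't affect v_p.) So v_17(-1734) = 2.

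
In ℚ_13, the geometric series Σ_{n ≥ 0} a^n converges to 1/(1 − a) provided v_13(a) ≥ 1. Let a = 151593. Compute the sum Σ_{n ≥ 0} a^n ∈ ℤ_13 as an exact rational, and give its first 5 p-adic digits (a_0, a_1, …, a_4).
Σ a^n = 1/(1 − a) = -1/151592;  first 5 digits = (1, 0, 0, 4, 5)

v_13(a) = 3 ≥ 1, so the series converges in ℤ_13 to 1/(1 − a) = 1/(1 − 151593) = -1/151592. Expand this rational in ℤ_13: compute digits iteratively via d_i = x_i mod 13, x_{i+1} = (x_i − d_i)/13. The first 5 digits are (1, 0, 0, 4, 5).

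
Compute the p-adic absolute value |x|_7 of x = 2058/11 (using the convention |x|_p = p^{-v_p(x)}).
|2058/11|_7 = 1/343

Step 1 — compute v_7(x) by factoring powers of 7 out of the numerator and denominator: v_7(2058/11) = 3. Step 2 — apply |x|_p = p^{-v_p(x)} = 7^{-3} = 1/343.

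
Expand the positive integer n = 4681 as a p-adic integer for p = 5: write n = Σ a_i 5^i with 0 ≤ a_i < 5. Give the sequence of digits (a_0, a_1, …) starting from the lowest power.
(a_0, a_1, …) = (1, 1, 2, 2, 2, 1)

Repeated division by 5 gives the digits low-to-high: 4681 = 1 + 1·5^1 + 2·5^2 + 2·5^3 + 2·5^4 + 1·5^5. Digit sequence: (1, 1, 2, 2, 2, 1).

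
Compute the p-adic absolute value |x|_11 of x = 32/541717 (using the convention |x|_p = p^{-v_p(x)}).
|32/541717|_11 = 14641

Step 1 — compute v_11(x) by factoring powers of 11 out of the numerator and denominator: v_11(32/541717) = -4. Step 2 — apply |x|_p = p^{-v_p(x)} = 11^{4} = 14641.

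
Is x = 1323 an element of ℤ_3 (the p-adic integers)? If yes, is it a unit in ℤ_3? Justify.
x ∈ ℤ_3 but not a unit; v_3(x) = 3 > 0

ℤ_3 = {x ∈ ℚ_3 : v_3(x) ≥ 0} and ℤ_3^× = {x ∈ ℤ_3 : v_3(x) = 0}. Here v_3(1323) = v_3(num) − v_3(den) = 3; compare against these criteria.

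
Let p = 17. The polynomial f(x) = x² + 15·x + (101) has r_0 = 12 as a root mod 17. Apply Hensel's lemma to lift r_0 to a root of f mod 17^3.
r_2 = 3973 (mod 4913)

Hensel: r_{i+1} = r_i − f(r_i)·(f′(r_i))^{-1} mod 17^{i+2}, f′(x) = 2x + 15. Iterate:
  r_0 = 12 (mod 17)
  r_1 = 216 (mod 289)
  r_2 = 3973 (mod 4913)
Final: r = 3973 satisfies f(r) ≡ 0 mod 17^3.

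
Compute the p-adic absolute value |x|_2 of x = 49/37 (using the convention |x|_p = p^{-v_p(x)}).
|49/37|_2 = 1

Step 1 — compute v_2(x) by factoring powers of 2 out of the numerator and denominator: v_2(49/37) = 0. Step 2 — apply |x|_p = p^{-v_p(x)} = 2^{0} = 1.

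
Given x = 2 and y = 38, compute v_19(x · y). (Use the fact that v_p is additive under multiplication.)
v_19(76) = 1

v_p(x) = 0 (factor: 2 = 19^0 · 2); v_p(y) = 1 (factor: 38 = 19^1 · 2). Additivity: v_p(xy) = v_p(x) + v_p(y) = 0 + 1 = 1. (Direct check: xy = 76 = 19^1 · (4).)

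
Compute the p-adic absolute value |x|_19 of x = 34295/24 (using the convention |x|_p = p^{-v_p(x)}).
|34295/24|_19 = 1/6859

Step 1 — compute v_19(x) by factoring powers of 19 out of the numerator and denominator: v_19(34295/24) = 3. Step 2 — apply |x|_p = p^{-v_p(x)} = 19^{-3} = 1/6859.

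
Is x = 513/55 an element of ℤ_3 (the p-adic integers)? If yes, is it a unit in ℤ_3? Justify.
x ∈ ℤ_3 but not a unit; v_3(x) = 3 > 0

ℤ_3 = {x ∈ ℚ_3 : v_3(x) ≥ 0} and ℤ_3^× = {x ∈ ℤ_3 : v_3(x) = 0}. Here v_3(513/55) = v_3(num) − v_3(den) = 3; compare against these criteria.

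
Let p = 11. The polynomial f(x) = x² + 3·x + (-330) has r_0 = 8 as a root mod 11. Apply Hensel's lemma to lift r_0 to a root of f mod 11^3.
r_2 = 371 (mod 1331)

Hensel: r_{i+1} = r_i − f(r_i)·(f′(r_i))^{-1} mod 11^{i+2}, f′(x) = 2x + 3. Iterate:
  r_0 = 8 (mod 11)
  r_1 = 8 (mod 121)
  r_2 = 371 (mod 1331)
Final: r = 371 satisfies f(r) ≡ 0 mod 11^3.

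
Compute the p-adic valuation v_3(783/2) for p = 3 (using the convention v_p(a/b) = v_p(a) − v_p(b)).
v_3(783/2) = 3

Factor powers of 3 from the numerator and denominator of the reduced fraction: 783 = 3^3 · 29 and 2 = 3^0 · 2. Apply v_p(a/b) = v_p(a) − v_p(b): v_3(783/2) = 3 − 0 = 3.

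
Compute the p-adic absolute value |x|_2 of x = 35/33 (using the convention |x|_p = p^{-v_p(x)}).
|35/33|_2 = 1

Step 1 — compute v_2(x) by factoring powers of 2 out of the numerator and denominator: v_2(35/33) = 0. Step 2 — apply |x|_p = p^{-v_p(x)} = 2^{0} = 1.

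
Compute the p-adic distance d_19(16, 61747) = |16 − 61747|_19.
d_19(16, 61747) = 1/6859

Step 1 — x − y = 16 − 61747 = -61731. Step 2 — v_19(-61731) = 3 (factor: -61731 = −(19^3 · 9); the sign does not affect v_p). Step 3 — |x − y|_19 = 19^{-3} = 1/6859.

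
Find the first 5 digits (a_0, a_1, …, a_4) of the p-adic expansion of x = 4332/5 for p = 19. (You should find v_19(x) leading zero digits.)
(a_0, …, a_4) = (0, 0, 10, 11, 7)

v_19(4332/5) = 2, so a_0 = ... = a_1 = 0. Factor out: x = 19^2 · u with u = 12/5 a unit in ℤ_19. Expand u iteratively via a_{v+i} = u_i mod 19, u_{i+1} = (u_i − a_{v+i})/19:
  u_0 = 12/5;  a_2 = 10;  u_1 = (u_0 − 10)/19 = -2/5
  u_1 = -2/5;  a_3 = 11;  u_2 = (u_1 − 11)/19 = -3/5
  u_2 = -3/5;  a_4 = 7;  u_3 = (u_2 − 7)/19 = -2/5
Digits: (0, 0, 10, 11, 7).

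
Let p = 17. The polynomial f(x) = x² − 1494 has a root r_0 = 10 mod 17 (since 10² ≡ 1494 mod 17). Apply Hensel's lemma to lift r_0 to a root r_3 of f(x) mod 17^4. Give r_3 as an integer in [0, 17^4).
r_3 = 77445 (mod 83521)

Hensel's recurrence: r_{i+1} = r_i − f(r_i)·(f′(r_i))^{-1} mod 17^{i+2}, with f′(x) = 2x. Iterate:
  r_0 = 10 (mod 17)
  r_1 = 282 (mod 289)
  r_2 = 3750 (mod 4913)
  r_3 = 77445 (mod 83521)
Final: r_3 = 77445, and one checks f(r_3) ≡ 0 mod 17^4.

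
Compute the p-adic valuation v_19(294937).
v_19(294937) = 3

v_19(n) is the largest exponent k such that 19^k divides n. Factor out: 294937 = 19^3 · 43. (Sign doesn't affect v_p.) So v_19(294937) = 3.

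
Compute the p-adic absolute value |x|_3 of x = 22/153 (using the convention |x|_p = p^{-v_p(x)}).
|22/153|_3 = 9

Step 1 — compute v_3(x) by factoring powers of 3 out of the numerator and denominator: v_3(22/153) = -2. Step 2 — apply |x|_p = p^{-v_p(x)} = 3^{2} = 9.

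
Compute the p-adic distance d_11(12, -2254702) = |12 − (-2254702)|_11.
d_11(12, -2254702) = 1/161051

Step 1 — x − y = 12 − (-2254702) = 2254714. Step 2 — v_11(2254714) = 5 (factor: 2254714 = (11^5 · 14); the sign does not affect v_p). Step 3 — |x − y|_11 = 11^{-5} = 1/161051.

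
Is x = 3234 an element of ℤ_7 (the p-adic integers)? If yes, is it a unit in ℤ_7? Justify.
x ∈ ℤ_7 but not a unit; v_7(x) = 2 > 0

ℤ_7 = {x ∈ ℚ_7 : v_7(x) ≥ 0} and ℤ_7^× = {x ∈ ℤ_7 : v_7(x) = 0}. Here v_7(3234) = v_7(num) − v_7(den) = 2; compare against these criteria.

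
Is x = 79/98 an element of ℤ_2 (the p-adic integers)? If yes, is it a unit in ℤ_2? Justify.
x ∉ ℤ_2 (v_2(x) = -1 < 0)

ℤ_2 = {x ∈ ℚ_2 : v_2(x) ≥ 0} and ℤ_2^× = {x ∈ ℤ_2 : v_2(x) = 0}. Here v_2(79/98) = v_2(num) − v_2(den) = -1; compare against these criteria.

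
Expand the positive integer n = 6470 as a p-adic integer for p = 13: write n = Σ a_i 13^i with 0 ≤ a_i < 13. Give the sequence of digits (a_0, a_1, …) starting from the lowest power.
(a_0, a_1, …) = (9, 3, 12, 2)

Repeated division by 13 gives the digits low-to-high: 6470 = 9 + 3·13^1 + 12·13^2 + 2·13^3. Digit sequence: (9, 3, 12, 2).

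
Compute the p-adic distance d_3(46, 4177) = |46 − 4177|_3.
d_3(46, 4177) = 1/243

Step 1 — x − y = 46 − 4177 = -4131. Step 2 — v_3(-4131) = 5 (factor: -4131 = −(3^5 · 17); the sign does not affect v_p). Step 3 — |x − y|_3 = 3^{-5} = 1/243.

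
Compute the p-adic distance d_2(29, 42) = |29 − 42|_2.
d_2(29, 42) = 1

Step 1 — x − y = 29 − 42 = -13. Step 2 — v_2(-13) = 0 (factor: -13 = −(2^0 · 13); the sign does not affect v_p). Step 3 — |x − y|_2 = 2^{0} = 1.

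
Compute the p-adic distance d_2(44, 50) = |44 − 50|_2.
d_2(44, 50) = 1/2

Step 1 — x − y = 44 − 50 = -6. Step 2 — v_2(-6) = 1 (factor: -6 = −(2^1 · 3); the sign does not affect v_p). Step 3 — |x − y|_2 = 2^{-1} = 1/2.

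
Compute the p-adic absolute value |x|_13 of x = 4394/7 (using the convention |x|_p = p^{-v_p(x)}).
|4394/7|_13 = 1/2197

Step 1 — compute v_13(x) by factoring powers of 13 out of the numerator and denominator: v_13(4394/7) = 3. Step 2 — apply |x|_p = p^{-v_p(x)} = 13^{-3} = 1/2197.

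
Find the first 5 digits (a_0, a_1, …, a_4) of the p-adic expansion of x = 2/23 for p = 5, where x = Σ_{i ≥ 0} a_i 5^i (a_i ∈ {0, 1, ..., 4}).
(a_0, …, a_4) = (4, 4, 1, 2, 3)

v_5(2/23) = 0 (numerator and denominator both coprime to 5), so x ∈ ℤ_5^×. Compute digits iteratively via a_i = x_i mod 5, x_{i+1} = (x_i − a_i)/5, with x_0 = x:
  x_0 = 2/23;  a_0 = 4;  x_1 = (x_0 − 4)/5 = -18/23
  x_1 = -18/23;  a_1 = 4;  x_2 = (x_1 − 4)/5 = -22/23
  x_2 = -22/23;  a_2 = 1;  x_3 = (x_2 − 1)/5 = -9/23
  x_3 = -9/23;  a_3 = 2;  x_4 = (x_3 − 2)/5 = -11/23
  x_4 = -11/23;  a_4 = 3;  x_5 = (x_4 − 3)/5 = -16/23
Digits: (4, 4, 1, 2, 3).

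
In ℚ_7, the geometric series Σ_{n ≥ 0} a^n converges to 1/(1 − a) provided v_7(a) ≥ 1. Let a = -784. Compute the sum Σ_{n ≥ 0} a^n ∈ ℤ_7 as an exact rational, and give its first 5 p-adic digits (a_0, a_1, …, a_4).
Σ a^n = 1/(1 − a) = 1/785;  first 5 digits = (1, 0, 5, 4, 3)

v_7(a) = 2 ≥ 1, so the series converges in ℤ_7 to 1/(1 − a) = 1/(1 − (-784)) = 1/785. Expand this rational in ℤ_7: compute digits iteratively via d_i = x_i mod 7, x_{i+1} = (x_i − d_i)/7. The first 5 digits are (1, 0, 5, 4, 3).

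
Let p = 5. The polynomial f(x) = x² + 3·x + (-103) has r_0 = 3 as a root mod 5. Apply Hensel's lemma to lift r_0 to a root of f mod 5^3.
r_2 = 43 (mod 125)

Hensel: r_{i+1} = r_i − f(r_i)·(f′(r_i))^{-1} mod 5^{i+2}, f′(x) = 2x + 3. Iterate:
  r_0 = 3 (mod 5)
  r_1 = 18 (mod 25)
  r_2 = 43 (mod 125)
Final: r = 43 satisfies f(r) ≡ 0 mod 5^3.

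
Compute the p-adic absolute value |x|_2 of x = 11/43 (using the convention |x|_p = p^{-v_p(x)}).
|11/43|_2 = 1

Step 1 — compute v_2(x) by factoring powers of 2 out of the numerator and denominator: v_2(11/43) = 0. Step 2 — apply |x|_p = p^{-v_p(x)} = 2^{0} = 1.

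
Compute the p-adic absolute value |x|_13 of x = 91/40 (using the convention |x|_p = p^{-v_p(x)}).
|91/40|_13 = 1/13

Step 1 — compute v_13(x) by factoring powers of 13 out of the numerator and denominator: v_13(91/40) = 1. Step 2 — apply |x|_p = p^{-v_p(x)} = 13^{-1} = 1/13.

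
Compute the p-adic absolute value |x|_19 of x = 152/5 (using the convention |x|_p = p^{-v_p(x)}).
|152/5|_19 = 1/19

Step 1 — compute v_19(x) by factoring powers of 19 out of the numerator and denominator: v_19(152/5) = 1. Step 2 — apply |x|_p = p^{-v_p(x)} = 19^{-1} = 1/19.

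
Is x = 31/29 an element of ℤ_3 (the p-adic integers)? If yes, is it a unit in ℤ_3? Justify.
x ∈ ℤ_3^× (unit); v_3(x) = 0

ℤ_3 = {x ∈ ℚ_3 : v_3(x) ≥ 0} and ℤ_3^× = {x ∈ ℤ_3 : v_3(x) = 0}. Here v_3(31/29) = v_3(num) − v_3(den) = 0; compare against these criteria.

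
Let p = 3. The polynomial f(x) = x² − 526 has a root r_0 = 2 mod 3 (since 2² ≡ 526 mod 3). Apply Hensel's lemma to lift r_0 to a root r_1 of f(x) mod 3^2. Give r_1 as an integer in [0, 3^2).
r_1 = 2 (mod 9)

Hensel's recurrence: r_{i+1} = r_i − f(r_i)·(f′(r_i))^{-1} mod 3^{i+2}, with f′(x) = 2x. Iterate:
  r_0 = 2 (mod 3)
  r_1 = 2 (mod 9)
Final: r_1 = 2, and one checks f(r_1) ≡ 0 mod 3^2.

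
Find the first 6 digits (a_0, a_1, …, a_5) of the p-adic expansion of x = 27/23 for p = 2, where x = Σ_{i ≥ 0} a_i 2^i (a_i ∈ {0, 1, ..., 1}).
(a_0, …, a_5) = (1, 0, 1, 1, 1, 0)

v_2(27/23) = 0 (numerator and denominator both coprime to 2), so x ∈ ℤ_2^×. Compute digits iteratively via a_i = x_i mod 2, x_{i+1} = (x_i − a_i)/2, with x_0 = x:
  x_0 = 27/23;  a_0 = 1;  x_1 = (x_0 − 1)/2 = 2/23
  x_1 = 2/23;  a_1 = 0;  x_2 = (x_1 − 0)/2 = 1/23
  x_2 = 1/23;  a_2 = 1;  x_3 = (x_2 − 1)/2 = -11/23
  x_3 = -11/23;  a_3 = 1;  x_4 = (x_3 − 1)/2 = -17/23
  x_4 = -17/23;  a_4 = 1;  x_5 = (x_4 − 1)/2 = -20/23
  x_5 = -20/23;  a_5 = 0;  x_6 = (x_5 − 0)/2 = -10/23
Digits: (1, 0, 1, 1, 1, 0).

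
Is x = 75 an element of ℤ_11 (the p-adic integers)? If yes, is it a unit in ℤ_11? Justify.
x ∈ ℤ_11^× (unit); v_11(x) = 0

ℤ_11 = {x ∈ ℚ_11 : v_11(x) ≥ 0} and ℤ_11^× = {x ∈ ℤ_11 : v_11(x) = 0}. Here v_11(75) = v_11(num) − v_11(den) = 0; compare against these criteria.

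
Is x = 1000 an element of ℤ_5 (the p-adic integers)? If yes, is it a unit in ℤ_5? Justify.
x ∈ ℤ_5 but not a unit; v_5(x) = 3 > 0

ℤ_5 = {x ∈ ℚ_5 : v_5(x) ≥ 0} and ℤ_5^× = {x ∈ ℤ_5 : v_5(x) = 0}. Here v_5(1000) = v_5(num) − v_5(den) = 3; compare against these criteria.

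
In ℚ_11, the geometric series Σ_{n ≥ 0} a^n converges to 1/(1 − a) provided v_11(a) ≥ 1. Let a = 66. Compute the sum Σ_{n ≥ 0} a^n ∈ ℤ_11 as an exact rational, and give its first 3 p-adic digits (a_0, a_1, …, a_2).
Σ a^n = 1/(1 − a) = -1/65;  first 3 digits = (1, 6, 3)

v_11(a) = 1 ≥ 1, so the series converges in ℤ_11 to 1/(1 − a) = 1/(1 − 66) = -1/65. Expand this rational in ℤ_11: compute digits iteratively via d_i = x_i mod 11, x_{i+1} = (x_i − d_i)/11. The first 3 digits are (1, 6, 3).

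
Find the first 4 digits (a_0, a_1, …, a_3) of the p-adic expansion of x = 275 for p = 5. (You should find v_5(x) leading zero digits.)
(a_0, …, a_3) = (0, 0, 1, 2)

v_5(275) = 2, so a_0 = ... = a_1 = 0. Factor out: x = 5^2 · u with u = 11 a unit in ℤ_5. Expand u iteratively via a_{v+i} = u_i mod 5, u_{i+1} = (u_i − a_{v+i})/5:
  u_0 = 11;  a_2 = 1;  u_1 = (u_0 − 1)/5 = 2
  u_1 = 2;  a_3 = 2;  u_2 = (u_1 − 2)/5 = 0
Digits: (0, 0, 1, 2).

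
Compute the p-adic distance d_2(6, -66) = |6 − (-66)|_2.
d_2(6, -66) = 1/8

Step 1 — x − y = 6 − (-66) = 72. Step 2 — v_2(72) = 3 (factor: 72 = (2^3 · 9); the sign does not affect v_p). Step 3 — |x − y|_2 = 2^{-3} = 1/8.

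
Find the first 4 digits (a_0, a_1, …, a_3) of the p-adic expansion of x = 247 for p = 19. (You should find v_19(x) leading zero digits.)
(a_0, …, a_3) = (0, 13, 0, 0)

v_19(247) = 1, so a_0 = ... = a_0 = 0. Factor out: x = 19^1 · u with u = 13 a unit in ℤ_19. Expand u iteratively via a_{v+i} = u_i mod 19, u_{i+1} = (u_i − a_{v+i})/19:
  u_0 = 13;  a_1 = 13;  u_1 = (u_0 − 13)/19 = 0
  u_1 = 0;  a_2 = 0;  u_2 = (u_1 − 0)/19 = 0
  u_2 = 0;  a_3 = 0;  u_3 = (u_2 − 0)/19 = 0
Digits: (0, 13, 0, 0).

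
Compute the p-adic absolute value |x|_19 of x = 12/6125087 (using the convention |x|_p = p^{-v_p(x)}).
|12/6125087|_19 = 130321

Step 1 — compute v_19(x) by factoring powers of 19 out of the numerator and denominator: v_19(12/6125087) = -4. Step 2 — apply |x|_p = p^{-v_p(x)} = 19^{4} = 130321.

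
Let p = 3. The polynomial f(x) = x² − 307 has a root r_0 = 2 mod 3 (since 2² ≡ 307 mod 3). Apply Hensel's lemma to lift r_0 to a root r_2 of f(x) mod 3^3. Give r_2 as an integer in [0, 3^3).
r_2 = 8 (mod 27)

Hensel's recurrence: r_{i+1} = r_i − f(r_i)·(f′(r_i))^{-1} mod 3^{i+2}, with f′(x) = 2x. Iterate:
  r_0 = 2 (mod 3)
  r_1 = 8 (mod 9)
  r_2 = 8 (mod 27)
Final: r_2 = 8, and one checks f(r_2) ≡ 0 mod 3^3.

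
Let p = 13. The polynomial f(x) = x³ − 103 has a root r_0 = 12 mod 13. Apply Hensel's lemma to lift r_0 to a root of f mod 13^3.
r_2 = 259 (mod 2197)

Hensel: r_{i+1} = r_i − f(r_i)/f′(r_i) mod 13^{i+2}, where f′(x) = 3x². Iterate:
  r_0 = 12 (mod 13)
  r_1 = 90 (mod 169)
  r_2 = 259 (mod 2197)
Final: r = 259 with f(r) ≡ 0 mod 13^3.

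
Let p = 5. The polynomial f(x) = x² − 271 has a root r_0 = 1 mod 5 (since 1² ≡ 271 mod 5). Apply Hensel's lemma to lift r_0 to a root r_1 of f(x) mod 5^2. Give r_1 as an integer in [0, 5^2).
r_1 = 11 (mod 25)

Hensel's recurrence: r_{i+1} = r_i − f(r_i)·(f′(r_i))^{-1} mod 5^{i+2}, with f′(x) = 2x. Iterate:
  r_0 = 1 (mod 5)
  r_1 = 11 (mod 25)
Final: r_1 = 11, and one checks f(r_1) ≡ 0 mod 5^2.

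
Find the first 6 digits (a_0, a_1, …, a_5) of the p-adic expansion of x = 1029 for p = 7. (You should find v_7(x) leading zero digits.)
(a_0, …, a_5) = (0, 0, 0, 3, 0, 0)

v_7(1029) = 3, so a_0 = ... = a_2 = 0. Factor out: x = 7^3 · u with u = 3 a unit in ℤ_7. Expand u iteratively via a_{v+i} = u_i mod 7, u_{i+1} = (u_i − a_{v+i})/7:
  u_0 = 3;  a_3 = 3;  u_1 = (u_0 − 3)/7 = 0
  u_1 = 0;  a_4 = 0;  u_2 = (u_1 − 0)/7 = 0
  u_2 = 0;  a_5 = 0;  u_3 = (u_2 − 0)/7 = 0
Digits: (0, 0, 0, 3, 0, 0).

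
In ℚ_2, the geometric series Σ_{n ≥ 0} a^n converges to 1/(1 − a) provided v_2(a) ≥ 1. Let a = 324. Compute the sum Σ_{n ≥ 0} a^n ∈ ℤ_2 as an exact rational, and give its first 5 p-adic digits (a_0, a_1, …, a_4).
Σ a^n = 1/(1 − a) = -1/323;  first 5 digits = (1, 0, 1, 0, 1)

v_2(a) = 2 ≥ 1, so the series converges in ℤ_2 to 1/(1 − a) = 1/(1 − 324) = -1/323. Expand this rational in ℤ_2: compute digits iteratively via d_i = x_i mod 2, x_{i+1} = (x_i − d_i)/2. The first 5 digits are (1, 0, 1, 0, 1).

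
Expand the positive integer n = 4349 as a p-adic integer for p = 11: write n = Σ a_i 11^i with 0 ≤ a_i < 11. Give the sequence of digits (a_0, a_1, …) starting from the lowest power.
(a_0, a_1, …) = (4, 10, 2, 3)

Repeated division by 11 gives the digits low-to-high: 4349 = 4 + 10·11^1 + 2·11^2 + 3·11^3. Digit sequence: (4, 10, 2, 3).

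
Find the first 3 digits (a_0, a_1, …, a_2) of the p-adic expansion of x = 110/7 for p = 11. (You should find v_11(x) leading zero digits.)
(a_0, …, a_2) = (0, 3, 3)

v_11(110/7) = 1, so a_0 = ... = a_0 = 0. Factor out: x = 11^1 · u with u = 10/7 a unit in ℤ_11. Expand u iteratively via a_{v+i} = u_i mod 11, u_{i+1} = (u_i − a_{v+i})/11:
  u_0 = 10/7;  a_1 = 3;  u_1 = (u_0 − 3)/11 = -1/7
  u_1 = -1/7;  a_2 = 3;  u_2 = (u_1 − 3)/11 = -2/7
Digits: (0, 3, 3).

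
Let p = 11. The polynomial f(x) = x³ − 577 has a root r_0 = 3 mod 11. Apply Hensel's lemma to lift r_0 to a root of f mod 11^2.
r_1 = 113 (mod 121)

Hensel: r_{i+1} = r_i − f(r_i)/f′(r_i) mod 11^{i+2}, where f′(x) = 3x². Iterate:
  r_0 = 3 (mod 11)
  r_1 = 113 (mod 121)
Final: r = 113 with f(r) ≡ 0 mod 11^2.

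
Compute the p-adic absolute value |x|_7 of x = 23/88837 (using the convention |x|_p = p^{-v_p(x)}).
|23/88837|_7 = 2401

Step 1 — compute v_7(x) by factoring powers of 7 out of the numerator and denominator: v_7(23/88837) = -4. Step 2 — apply |x|_p = p^{-v_p(x)} = 7^{4} = 2401.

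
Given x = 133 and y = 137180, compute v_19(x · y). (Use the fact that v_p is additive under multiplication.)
v_19(18244940) = 4

v_p(x) = 1 (factor: 133 = 19^1 · 7); v_p(y) = 3 (factor: 137180 = 19^3 · 20). Additivity: v_p(xy) = v_p(x) + v_p(y) = 1 + 3 = 4. (Direct check: xy = 18244940 = 19^4 · (140).)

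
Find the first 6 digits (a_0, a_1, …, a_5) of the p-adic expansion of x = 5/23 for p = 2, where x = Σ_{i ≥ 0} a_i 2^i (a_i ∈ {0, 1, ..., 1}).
(a_0, …, a_5) = (1, 1, 0, 0, 0, 0)

v_2(5/23) = 0 (numerator and denominator both coprime to 2), so x ∈ ℤ_2^×. Compute digits iteratively via a_i = x_i mod 2, x_{i+1} = (x_i − a_i)/2, with x_0 = x:
  x_0 = 5/23;  a_0 = 1;  x_1 = (x_0 − 1)/2 = -9/23
  x_1 = -9/23;  a_1 = 1;  x_2 = (x_1 − 1)/2 = -16/23
  x_2 = -16/23;  a_2 = 0;  x_3 = (x_2 − 0)/2 = -8/23
  x_3 = -8/23;  a_3 = 0;  x_4 = (x_3 − 0)/2 = -4/23
  x_4 = -4/23;  a_4 = 0;  x_5 = (x_4 − 0)/2 = -2/23
  x_5 = -2/23;  a_5 = 0;  x_6 = (x_5 − 0)/2 = -1/23
Digits: (1, 1, 0, 0, 0, 0).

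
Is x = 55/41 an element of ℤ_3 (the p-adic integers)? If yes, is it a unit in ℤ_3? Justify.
x ∈ ℤ_3^× (unit); v_3(x) = 0

ℤ_3 = {x ∈ ℚ_3 : v_3(x) ≥ 0} and ℤ_3^× = {x ∈ ℤ_3 : v_3(x) = 0}. Here v_3(55/41) = v_3(num) − v_3(den) = 0; compare against these criteria.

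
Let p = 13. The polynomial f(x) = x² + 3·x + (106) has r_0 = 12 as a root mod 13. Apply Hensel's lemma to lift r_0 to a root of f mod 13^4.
r_3 = 24231 (mod 28561)

Hensel: r_{i+1} = r_i − f(r_i)·(f′(r_i))^{-1} mod 13^{i+2}, f′(x) = 2x + 3. Iterate:
  r_0 = 12 (mod 13)
  r_1 = 64 (mod 169)
  r_2 = 64 (mod 2197)
  r_3 = 24231 (mod 28561)
Final: r = 24231 satisfies f(r) ≡ 0 mod 13^4.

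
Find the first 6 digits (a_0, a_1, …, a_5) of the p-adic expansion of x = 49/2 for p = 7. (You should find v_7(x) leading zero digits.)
(a_0, …, a_5) = (0, 0, 4, 3, 3, 3)

v_7(49/2) = 2, so a_0 = ... = a_1 = 0. Factor out: x = 7^2 · u with u = 1/2 a unit in ℤ_7. Expand u iteratively via a_{v+i} = u_i mod 7, u_{i+1} = (u_i − a_{v+i})/7:
  u_0 = 1/2;  a_2 = 4;  u_1 = (u_0 − 4)/7 = -1/2
  u_1 = -1/2;  a_3 = 3;  u_2 = (u_1 − 3)/7 = -1/2
  u_2 = -1/2;  a_4 = 3;  u_3 = (u_2 − 3)/7 = -1/2
  u_3 = -1/2;  a_5 = 3;  u_4 = (u_3 − 3)/7 = -1/2
Digits: (0, 0, 4, 3, 3, 3).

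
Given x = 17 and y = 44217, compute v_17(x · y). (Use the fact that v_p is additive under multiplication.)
v_17(751689) = 4

v_p(x) = 1 (factor: 17 = 17^1 · 1); v_p(y) = 3 (factor: 44217 = 17^3 · 9). Additivity: v_p(xy) = v_p(x) + v_p(y) = 1 + 3 = 4. (Direct check: xy = 751689 = 17^4 · (9).)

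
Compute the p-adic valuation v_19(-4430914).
v_19(-4430914) = 4

v_19(n) is the largest exponent k such that 19^k divides n. Factor out: -4430914 = -19^4 · 34. (Sign doesn't affect v_p.) So v_19(-4430914) = 4.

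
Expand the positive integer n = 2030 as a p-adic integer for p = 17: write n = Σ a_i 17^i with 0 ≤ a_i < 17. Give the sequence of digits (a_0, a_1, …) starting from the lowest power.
(a_0, a_1, …) = (7, 0, 7)

Repeated division by 17 gives the digits low-to-high: 2030 = 7 + 7·17^2. Digit sequence: (7, 0, 7).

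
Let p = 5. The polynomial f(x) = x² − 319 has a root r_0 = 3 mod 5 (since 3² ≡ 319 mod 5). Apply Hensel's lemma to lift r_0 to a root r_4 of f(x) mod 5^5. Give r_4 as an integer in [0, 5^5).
r_4 = 2038 (mod 3125)

Hensel's recurrence: r_{i+1} = r_i − f(r_i)·(f′(r_i))^{-1} mod 5^{i+2}, with f′(x) = 2x. Iterate:
  r_0 = 3 (mod 5)
  r_1 = 13 (mod 25)
  r_2 = 38 (mod 125)
  r_3 = 163 (mod 625)
  r_4 = 2038 (mod 3125)
Final: r_4 = 2038, and one checks f(r_4) ≡ 0 mod 5^5.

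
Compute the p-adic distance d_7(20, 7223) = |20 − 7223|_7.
d_7(20, 7223) = 1/2401

Step 1 — x − y = 20 − 7223 = -7203. Step 2 — v_7(-7203) = 4 (factor: -7203 = −(7^4 · 3); the sign does not affect v_p). Step 3 — |x − y|_7 = 7^{-4} = 1/2401.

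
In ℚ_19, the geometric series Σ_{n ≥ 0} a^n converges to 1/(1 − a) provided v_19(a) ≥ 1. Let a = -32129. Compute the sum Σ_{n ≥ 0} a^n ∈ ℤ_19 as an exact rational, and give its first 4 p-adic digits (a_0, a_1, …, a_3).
Σ a^n = 1/(1 − a) = 1/32130;  first 4 digits = (1, 0, 6, 14)

v_19(a) = 2 ≥ 1, so the series converges in ℤ_19 to 1/(1 − a) = 1/(1 − (-32129)) = 1/32130. Expand this rational in ℤ_19: compute digits iteratively via d_i = x_i mod 19, x_{i+1} = (x_i − d_i)/19. The first 4 digits are (1, 0, 6, 14).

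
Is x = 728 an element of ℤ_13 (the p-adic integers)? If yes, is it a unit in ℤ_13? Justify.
x ∈ ℤ_13 but not a unit; v_13(x) = 1 > 0

ℤ_13 = {x ∈ ℚ_13 : v_13(x) ≥ 0} and ℤ_13^× = {x ∈ ℤ_13 : v_13(x) = 0}. Here v_13(728) = v_13(num) − v_13(den) = 1; compare against these criteria.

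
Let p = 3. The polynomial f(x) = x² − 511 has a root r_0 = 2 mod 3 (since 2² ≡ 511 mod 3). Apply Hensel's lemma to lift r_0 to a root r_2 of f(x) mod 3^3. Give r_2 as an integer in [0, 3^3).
r_2 = 5 (mod 27)

Hensel's recurrence: r_{i+1} = r_i − f(r_i)·(f′(r_i))^{-1} mod 3^{i+2}, with f′(x) = 2x. Iterate:
  r_0 = 2 (mod 3)
  r_1 = 5 (mod 9)
  r_2 = 5 (mod 27)
Final: r_2 = 5, and one checks f(r_2) ≡ 0 mod 3^3.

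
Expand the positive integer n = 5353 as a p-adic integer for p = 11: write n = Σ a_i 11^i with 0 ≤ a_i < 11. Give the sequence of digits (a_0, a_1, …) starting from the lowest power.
(a_0, a_1, …) = (7, 2, 0, 4)

Repeated division by 11 gives the digits low-to-high: 5353 = 7 + 2·11^1 + 4·11^3. Digit sequence: (7, 2, 0, 4).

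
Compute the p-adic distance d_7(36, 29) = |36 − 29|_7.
d_7(36, 29) = 1/7

Step 1 — x − y = 36 − 29 = 7. Step 2 — v_7(7) = 1 (factor: 7 = (7^1 · 1); the sign does not affect v_p). Step 3 — |x − y|_7 = 7^{-1} = 1/7.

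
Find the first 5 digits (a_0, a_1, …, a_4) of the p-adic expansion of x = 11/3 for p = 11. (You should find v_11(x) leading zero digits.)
(a_0, …, a_4) = (0, 4, 7, 3, 7)

v_11(11/3) = 1, so a_0 = ... = a_0 = 0. Factor out: x = 11^1 · u with u = 1/3 a unit in ℤ_11. Expand u iteratively via a_{v+i} = u_i mod 11, u_{i+1} = (u_i − a_{v+i})/11:
  u_0 = 1/3;  a_1 = 4;  u_1 = (u_0 − 4)/11 = -1/3
  u_1 = -1/3;  a_2 = 7;  u_2 = (u_1 − 7)/11 = -2/3
  u_2 = -2/3;  a_3 = 3;  u_3 = (u_2 − 3)/11 = -1/3
  u_3 = -1/3;  a_4 = 7;  u_4 = (u_3 − 7)/11 = -2/3
Digits: (0, 4, 7, 3, 7).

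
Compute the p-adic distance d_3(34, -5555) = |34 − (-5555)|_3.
d_3(34, -5555) = 1/243

Step 1 — x − y = 34 − (-5555) = 5589. Step 2 — v_3(5589) = 5 (factor: 5589 = (3^5 · 23); the sign does not affect v_p). Step 3 — |x − y|_3 = 3^{-5} = 1/243.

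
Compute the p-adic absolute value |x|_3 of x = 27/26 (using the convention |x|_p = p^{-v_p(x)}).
|27/26|_3 = 1/27

Step 1 — compute v_3(x) by factoring powers of 3 out of the numerator and denominator: v_3(27/26) = 3. Step 2 — apply |x|_p = p^{-v_p(x)} = 3^{-3} = 1/27.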